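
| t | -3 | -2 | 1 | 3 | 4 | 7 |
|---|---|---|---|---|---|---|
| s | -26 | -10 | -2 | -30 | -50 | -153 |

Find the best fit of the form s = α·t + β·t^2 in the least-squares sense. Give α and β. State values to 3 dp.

The normal system MᵀM·[α, β]ᵀ = Mᵀs is [[88, 400]; [400, 2836]]·[α, β]ᵀ = [-1265, -8843]ᵀ.
Δ = 88·2836 − 400² = 89568.
α = ((-1265)·2836 − 400·(-8843))/89568 = -4195/7464; β = (88·(-8843) − 400·(-1265))/89568 = -11341/3732.

α = -0.562, β = -3.039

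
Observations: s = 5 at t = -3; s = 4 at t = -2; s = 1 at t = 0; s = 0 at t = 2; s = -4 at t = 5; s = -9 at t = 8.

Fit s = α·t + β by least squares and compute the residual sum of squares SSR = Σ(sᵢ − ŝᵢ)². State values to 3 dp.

SSR = 2.052

The normal equations are: 106·α + 10·β = -115;  10·α + 6·β = -3.
(Σt·t = 106, Σt = 10, Σ1 = 6, Σt·s = -115, Σs = -3.)
Eliminating β: 6·(row 1) − 10·(row 2) gives 536·α = 6·(-115) − 10·(-3) = -660, so α = -165/134.
Then β = ((-3) − 10·(-165/134))/6 = 104/67.
Residuals: -33/134, -1/67, -37/67, 61/67, 81/134, -47/67; SSR = 275/134.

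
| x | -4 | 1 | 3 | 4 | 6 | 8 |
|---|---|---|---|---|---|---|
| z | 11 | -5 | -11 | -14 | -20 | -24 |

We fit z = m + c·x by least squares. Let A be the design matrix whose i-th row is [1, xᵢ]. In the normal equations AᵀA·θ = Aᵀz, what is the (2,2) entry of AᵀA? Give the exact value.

142

Row 2 ↔ basis x, column 2 ↔ basis x, so (AᵀA)_{2,2} = Σᵢ (x)·(x) = (-4)·(-4) + (1)·(1) + (3)·(3) + (4)·(4) + (6)·(6) + (8)·(8) = 142.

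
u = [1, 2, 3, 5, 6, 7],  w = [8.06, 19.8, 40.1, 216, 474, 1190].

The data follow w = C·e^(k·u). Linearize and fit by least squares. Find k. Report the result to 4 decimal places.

k = 0.8221

Linearized form: ln w = k·u + ln C. From the 6 transformed points,
Σu = 24.0000, Σ(u)² = 124.0000, Σln w = 27.3822, Σu·ln w = 132.5480.
Equations: 124.0000·k + 24.0000·ln C = 132.5480;  24.0000·k + 6·ln C = 27.3822.
Δ = 124.0000·6 − (24.0000)² = 168.0000; k = (132.5480·6 − 24.0000·27.3822)/168.0000 = 0.82212, ln C = (124.0000·27.3822 − 24.0000·132.5480)/168.0000 = 1.27522.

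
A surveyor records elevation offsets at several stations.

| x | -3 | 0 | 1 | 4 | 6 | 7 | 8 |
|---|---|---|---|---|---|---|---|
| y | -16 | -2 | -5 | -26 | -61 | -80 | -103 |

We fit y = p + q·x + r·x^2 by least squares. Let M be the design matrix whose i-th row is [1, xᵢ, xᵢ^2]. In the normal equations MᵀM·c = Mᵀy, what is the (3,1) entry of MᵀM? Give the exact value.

175

Row 3 ↔ basis x^2, column 1 ↔ basis 1, so (MᵀM)_{3,1} = Σᵢ x^2 = (9)·(1) + (0)·(1) + (1)·(1) + (16)·(1) + (36)·(1) + (49)·(1) + (64)·(1) = 175.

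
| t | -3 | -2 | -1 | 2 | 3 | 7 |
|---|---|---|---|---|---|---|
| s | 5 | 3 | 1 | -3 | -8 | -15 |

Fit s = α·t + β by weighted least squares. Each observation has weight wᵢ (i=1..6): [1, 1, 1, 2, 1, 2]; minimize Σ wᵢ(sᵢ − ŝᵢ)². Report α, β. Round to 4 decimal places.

The normal equations are: 129·α + 15·β = -268;  15·α + 8·β = -35.
Eliminating β: 8·(row 1) − 15·(row 2) gives 807·α = 8·(-268) − 15·(-35) = -1619, so α = -1619/807.
Then β = ((-35) − 15·(-1619/807))/8 = -165/269.

α = -2.0062, β = -0.6134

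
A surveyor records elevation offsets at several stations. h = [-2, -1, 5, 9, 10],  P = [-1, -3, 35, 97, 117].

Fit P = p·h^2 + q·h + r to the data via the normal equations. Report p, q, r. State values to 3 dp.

From the data, Σh^2·h^2 = 17203, Σh^2·h = 1845, Σh^2 = 211, Σh·h = 211, Σh = 21, Σ1 = 5.
For MᵀP: Σh^2·P = 20425, Σh·P = 2223, ΣP = 245.
Solving the 3×3 system (Gaussian elimination) gives p = 14649/15593, q = 37236/15593, r = -10522/15593.

p = 0.939, q = 2.388, r = -0.675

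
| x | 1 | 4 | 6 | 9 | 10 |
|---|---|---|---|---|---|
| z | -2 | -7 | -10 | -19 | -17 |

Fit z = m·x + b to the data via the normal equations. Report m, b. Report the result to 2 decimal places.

m = -1.87, b = 0.22

Entries of MᵀM: Σx·x = 234, Σx = 30, Σ1 = 5.
Moment sums: Σx·z = -431, Σz = -55.
Δ = 234·5 − 30² = 270.
m = ((-431)·5 − 30·(-55))/270 = -101/54; b = (234·(-55) − 30·(-431))/270 = 2/9.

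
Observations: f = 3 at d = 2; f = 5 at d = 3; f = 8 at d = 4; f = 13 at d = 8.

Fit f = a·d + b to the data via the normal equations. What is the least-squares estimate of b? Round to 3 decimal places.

b = 0.337

Sums needed: Σd·d = 93, Σd = 17, Σ1 = 4.
Right-hand side: Σd·f = 157, Σf = 29.
Determinant 93·4 − 17² = 83.
a = (157·4 − 17·29)/83 = 135/83; b = (93·29 − 17·157)/83 = 28/83.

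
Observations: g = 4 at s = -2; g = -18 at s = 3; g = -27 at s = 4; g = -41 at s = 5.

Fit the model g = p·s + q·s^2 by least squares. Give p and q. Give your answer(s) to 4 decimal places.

p = -3.4904, q = -0.8967

Entries of XᵀX: Σs·s = 54, Σs·s^2 = 208, Σs^2·s^2 = 978.
Moment sums: Σs·g = -375, Σs^2·g = -1603.
So XᵀX·[p, q]ᵀ = Xᵀg: [[54, 208]; [208, 978]]·[p, q]ᵀ = [-375, -1603]ᵀ.
Eliminating q: 978·(row 1) − 208·(row 2) gives 9548·p = 978·(-375) − 208·(-1603) = -33326, so p = -16663/4774.
Then q = ((-1603) − 208·(-16663/4774))/978 = -4281/4774.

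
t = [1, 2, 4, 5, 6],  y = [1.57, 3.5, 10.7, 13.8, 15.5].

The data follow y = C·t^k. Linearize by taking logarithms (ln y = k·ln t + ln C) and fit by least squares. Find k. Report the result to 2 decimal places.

Let Y = ln y. Fitting Y = k·ln t + ln C by least squares:
Over the data: Σln t = 5.4806, Σ(ln t)² = 8.2030, Σln y = 9.4396, Σln t·ln y = 13.2894.
Normal system: [[8.2030, 5.4806]; [5.4806, 5]]·[k, ln C]ᵀ = [13.2894, 9.4396]ᵀ.
Δ = 8.2030·5 − (5.4806)² = 10.9774; k = (13.2894·5 − 5.4806·9.4396)/10.9774 = 1.34020, ln C = (8.2030·9.4396 − 5.4806·13.2894)/10.9774 = 0.41889.

k = 1.34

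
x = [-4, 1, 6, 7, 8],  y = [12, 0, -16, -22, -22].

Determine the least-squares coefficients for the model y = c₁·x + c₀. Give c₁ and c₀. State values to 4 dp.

The normal equations are: 166·c₁ + 18·c₀ = -474;  18·c₁ + 5·c₀ = -48.
det = 166·5 − 18² = 506.
c₁ = ((-474)·5 − 18·(-48))/506 = -753/253; c₀ = (166·(-48) − 18·(-474))/506 = 282/253.

c₁ = -2.9763, c₀ = 1.1146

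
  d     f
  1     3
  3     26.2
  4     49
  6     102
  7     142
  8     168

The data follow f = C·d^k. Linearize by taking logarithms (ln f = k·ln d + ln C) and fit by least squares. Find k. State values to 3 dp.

Linearized form: ln f = k·ln d + ln C. From the 6 transformed points,
Σln d = 8.3020, Σ(ln d)² = 14.4498, Σln f = 22.9610, Σln d·ln f = 37.5684.
Equations: 14.4498·k + 8.3020·ln C = 37.5684;  8.3020·k + 6·ln C = 22.9610.
Δ = 14.4498·6 − (8.3020)² = 17.7753; k = (37.5684·6 − 8.3020·22.9610)/17.7753 = 1.95711, ln C = (14.4498·22.9610 − 8.3020·37.5684)/17.7753 = 1.11883.

k = 1.957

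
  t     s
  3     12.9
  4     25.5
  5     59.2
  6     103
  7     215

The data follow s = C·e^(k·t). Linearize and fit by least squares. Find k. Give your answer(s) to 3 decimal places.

With ln sᵢ as the transformed response and tᵢ as the regressor:
AᵀA = [[135.0000, 25.0000]; [25.0000, 5]], rhs = [106.4338, 19.8822]ᵀ  (here Σt = 25.0000, Σ(t)² = 135.0000, Σln s = 19.8822, Σt·ln s = 106.4338).
Δ = 135.0000·5 − (25.0000)² = 50.0000; k = (106.4338·5 − 25.0000·19.8822)/50.0000 = 0.70229, ln C = (135.0000·19.8822 − 25.0000·106.4338)/50.0000 = 0.46500.

k = 0.702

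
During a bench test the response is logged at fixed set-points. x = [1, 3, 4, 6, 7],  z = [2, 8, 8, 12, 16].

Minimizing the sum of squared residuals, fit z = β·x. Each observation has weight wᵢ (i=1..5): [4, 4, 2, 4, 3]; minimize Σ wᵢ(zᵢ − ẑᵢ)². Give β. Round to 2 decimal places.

From the data, Σwᵢ·x·x = 363.
Moment sums: Σwᵢ·x·z = 792.
AᵀWA·[β]ᵀ = AᵀWz becomes [[363]]·[β]ᵀ = [792]ᵀ.
Hence β = 792 / 363 ≈ 2.18182.

β = 2.18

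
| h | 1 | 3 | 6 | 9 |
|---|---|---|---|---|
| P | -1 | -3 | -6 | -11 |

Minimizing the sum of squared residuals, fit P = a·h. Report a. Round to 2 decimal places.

a = -1.14

Compute the Gram sums: Σh·h = 127.
And Σh·P = -145.
a = (-145)/127 = -1.14173.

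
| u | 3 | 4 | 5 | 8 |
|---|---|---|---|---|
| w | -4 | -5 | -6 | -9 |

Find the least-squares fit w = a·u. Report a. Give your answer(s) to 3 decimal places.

a = -1.175

With design matrix M, MᵀM = [[114]] and Mᵀw = [-134]ᵀ.
Hence a = -134 / 114 ≈ -1.17544.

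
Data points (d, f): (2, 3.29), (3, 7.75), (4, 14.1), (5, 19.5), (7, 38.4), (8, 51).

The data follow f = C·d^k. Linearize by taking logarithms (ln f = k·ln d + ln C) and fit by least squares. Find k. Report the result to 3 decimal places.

Let Y = ln f. Fitting Y = k·ln d + ln C by least squares:
XᵀX = [[14.3101, 8.8128]; [8.8128, 6]], rhs = [26.7989, 16.4351]ᵀ  (here Σln d = 8.8128, Σ(ln d)² = 14.3101, Σln f = 16.4351, Σln d·ln f = 26.7989).
Slope k = (n·Σln d·ln f − Σln d·Σln f)/(n·Σ(ln d)² − (Σln d)²) = (6·26.7989 − 8.8128·16.4351)/8.1947 = 1.94689; ln C = (Σln f − k·Σln d)/n = -0.12043.

k = 1.947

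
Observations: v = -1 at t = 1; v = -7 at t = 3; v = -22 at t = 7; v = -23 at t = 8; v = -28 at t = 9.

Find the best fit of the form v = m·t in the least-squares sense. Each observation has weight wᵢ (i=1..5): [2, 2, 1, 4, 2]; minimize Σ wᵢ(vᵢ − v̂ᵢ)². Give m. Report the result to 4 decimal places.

From the data, Σwᵢ·t·t = 487.
Right-hand side: Σwᵢ·t·v = -1438.
Normal equations: [[487]]·[m]ᵀ = [-1438]ᵀ.
m = (-1438)/487 = -2.95277.

m = -2.9528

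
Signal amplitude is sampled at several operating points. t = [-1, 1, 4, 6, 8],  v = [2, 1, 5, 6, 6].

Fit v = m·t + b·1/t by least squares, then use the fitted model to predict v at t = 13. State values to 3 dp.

v̂ = 11.939

The normal equations are: 118·m + 5·b = 103;  5·m + (1213/576)·b = 2.
(Σt·t = 118, Σt·1/t = 5, Σ1/t·1/t = 1213/576, Σt·v = 103, Σ1/t·v = 2.)
Determinant 118·(1213/576) − 5² = 64367/288.
m = (103·(1213/576) − 5·2)/(64367/288) = 119179/128734; b = (118·2 − 5·103)/(64367/288) = -80352/64367.
At t = 13: v̂ = (119179/128734)·(13) + (-80352/64367)·(1/13) = 19980547/1673542.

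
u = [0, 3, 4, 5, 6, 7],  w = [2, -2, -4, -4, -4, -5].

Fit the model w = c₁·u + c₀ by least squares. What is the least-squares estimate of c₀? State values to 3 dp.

c₀ = 1.243

The normal equations are: 135·c₁ + 25·c₀ = -101;  25·c₁ + 6·c₀ = -17.
(Σu·u = 135, Σu = 25, Σ1 = 6, Σu·w = -101, Σw = -17.)
Δ = 135·6 − 25² = 185.
c₁ = ((-101)·6 − 25·(-17))/185 = -181/185; c₀ = (135·(-17) − 25·(-101))/185 = 46/37.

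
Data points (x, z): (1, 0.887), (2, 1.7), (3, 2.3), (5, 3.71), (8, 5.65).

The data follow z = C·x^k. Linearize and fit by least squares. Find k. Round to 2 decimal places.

Let Y = ln z. Fitting Y = k·ln x + ln C by least squares:
Over the data: Σln x = 5.4806, Σ(ln x)² = 8.6018, Σln z = 4.2863, Σln x·ln z = 6.9937.
Normal system: [[8.6018, 5.4806]; [5.4806, 5]]·[k, ln C]ᵀ = [6.9937, 4.2863]ᵀ.
Solving (det = 12.9714): k = 0.88479, ln C = -0.11258.

k = 0.88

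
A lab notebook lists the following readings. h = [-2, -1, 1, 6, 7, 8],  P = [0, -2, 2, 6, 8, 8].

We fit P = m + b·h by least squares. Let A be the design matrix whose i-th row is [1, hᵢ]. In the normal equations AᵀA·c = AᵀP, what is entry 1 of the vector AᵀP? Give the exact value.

Entry 1 ↔ basis 1, so (AᵀP)_{1} = Σᵢ Pᵢ = (1)·(0) + (1)·(-2) + (1)·(2) + (1)·(6) + (1)·(8) + (1)·(8) = 22.

22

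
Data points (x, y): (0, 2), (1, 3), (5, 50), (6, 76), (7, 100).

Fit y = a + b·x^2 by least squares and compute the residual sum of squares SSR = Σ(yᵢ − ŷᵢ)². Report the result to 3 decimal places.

Entries of MᵀM: Σ1 = 5, Σx^2 = 111, Σx^2·x^2 = 4323.
Right-hand side: Σy = 231, Σx^2·y = 8889.
MᵀM·[a, b]ᵀ = Mᵀy becomes [[5, 111]; [111, 4323]]·[a, b]ᵀ = [231, 8889]ᵀ.
det = 5·4323 − 111² = 9294.
a = (231·4323 − 111·8889)/9294 = 1989/1549; b = (5·8889 − 111·231)/9294 = 3134/1549.
Residuals: 1109/1549, -476/1549, -2889/1549, 2911/1549, -655/1549; SSR = 12076/1549.

SSR = 7.796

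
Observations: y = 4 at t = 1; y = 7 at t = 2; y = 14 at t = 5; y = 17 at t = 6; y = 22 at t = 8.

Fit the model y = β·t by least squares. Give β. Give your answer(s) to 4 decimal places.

Forming AᵀA = [[130]] and Aᵀy = [366]ᵀ gives AᵀA·[β]ᵀ = Aᵀy.
Hence β = 366 / 130 ≈ 2.81538.

β = 2.8154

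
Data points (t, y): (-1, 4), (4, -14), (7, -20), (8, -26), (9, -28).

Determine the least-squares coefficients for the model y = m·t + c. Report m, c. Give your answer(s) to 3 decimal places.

With design matrix A, AᵀA = [[211, 27]; [27, 5]] and Aᵀy = [-660, -84]ᵀ.
Determinant 211·5 − 27² = 326.
m = ((-660)·5 − 27·(-84))/326 = -516/163; c = (211·(-84) − 27·(-660))/326 = 48/163.

m = -3.166, c = 0.294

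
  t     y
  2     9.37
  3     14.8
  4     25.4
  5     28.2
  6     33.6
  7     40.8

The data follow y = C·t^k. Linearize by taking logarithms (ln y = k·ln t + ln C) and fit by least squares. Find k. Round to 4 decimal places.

Taking logs, ln y = k·ln t + ln C, so regress ln y on ln t.
Σln t = 8.5252, Σ(ln t)² = 13.1965, Σln y = 18.7294, Σln t·ln y = 27.8840.
Normal system: [[13.1965, 8.5252]; [8.5252, 6]]·[k, ln C]ᵀ = [27.8840, 18.7294]ᵀ.
Δ = 13.1965·6 − (8.5252)² = 6.5005; k = (27.8840·6 − 8.5252·18.7294)/6.5005 = 1.17415, ln C = (13.1965·18.7294 − 8.5252·27.8840)/6.5005 = 1.45327.

k = 1.1741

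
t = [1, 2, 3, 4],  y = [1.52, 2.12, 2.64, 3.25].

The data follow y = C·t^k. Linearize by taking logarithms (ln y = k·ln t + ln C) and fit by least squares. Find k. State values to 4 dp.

k = 0.5385

Linearized form: ln y = k·ln t + ln C. From the 4 transformed points,
Σln t = 3.1781, Σ(ln t)² = 3.6092, Σln y = 3.3196, Σln t·ln y = 3.2213.
Equations: 3.6092·k + 3.1781·ln C = 3.2213;  3.1781·k + 4·ln C = 3.3196.
Δ = 3.6092·4 − (3.1781)² = 4.3368; k = (3.2213·4 − 3.1781·3.3196)/4.3368 = 0.53853, ln C = (3.6092·3.3196 − 3.1781·3.2213)/4.3368 = 0.40202.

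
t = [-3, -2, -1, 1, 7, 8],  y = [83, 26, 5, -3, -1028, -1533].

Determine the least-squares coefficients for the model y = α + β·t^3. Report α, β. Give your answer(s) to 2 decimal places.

XᵀX·[α, β]ᵀ = Xᵀy reads: 6·α + 820·β = -2450;  820·α + 380588·β = -1139957.
Δ = 6·380588 − 820² = 1611128.
α = ((-2450)·380588 − 820·(-1139957))/1611128 = 581035/402782; β = (6·(-1139957) − 820·(-2450))/1611128 = -2415371/805564.

α = 1.44, β = -3.00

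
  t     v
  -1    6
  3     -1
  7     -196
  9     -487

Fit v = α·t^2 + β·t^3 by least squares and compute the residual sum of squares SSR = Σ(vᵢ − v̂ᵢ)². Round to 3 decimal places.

With design matrix M, MᵀM = [[9044, 76098]; [76098, 649820]] and Mᵀv = [-49054, -422284]ᵀ.
Eliminating β: 649820·(row 1) − 76098·(row 2) gives 86066476·α = 649820·(-49054) − 76098·(-422284) = 258697552, so α = 64674388/21516619.
Then β = ((-422284) − 76098·(64674388/21516619))/649820 = -21556301/21516619.
Residuals: 42869025/21516619, -21565984/21516619, 7508907/21516619, -2675452/21516619; SSR = 109979486/21516619.

SSR = 5.111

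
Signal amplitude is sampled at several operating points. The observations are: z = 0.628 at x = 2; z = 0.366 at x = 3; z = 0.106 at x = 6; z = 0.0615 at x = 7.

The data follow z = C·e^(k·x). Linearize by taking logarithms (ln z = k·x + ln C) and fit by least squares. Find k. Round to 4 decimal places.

k = -0.4510

Taking logs, ln z = k·x + ln C, so regress ln z on x.
AᵀA = [[98.0000, 18.0000]; [18.0000, 4]], rhs = [-36.9327, -6.5034]ᵀ  (here Σx = 18.0000, Σ(x)² = 98.0000, Σln z = -6.5034, Σx·ln z = -36.9327).
Solving (det = 68.0000): k = -0.45103, ln C = 0.40380.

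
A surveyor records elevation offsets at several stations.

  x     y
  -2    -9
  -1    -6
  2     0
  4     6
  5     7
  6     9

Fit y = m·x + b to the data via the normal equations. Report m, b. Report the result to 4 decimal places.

With design matrix M, MᵀM = [[86, 14]; [14, 6]] and Mᵀy = [137, 7]ᵀ.
Eliminating b: 6·(row 1) − 14·(row 2) gives 320·m = 6·137 − 14·7 = 724, so m = 181/80.
Then b = (7 − 14·(181/80))/6 = -329/80.

m = 2.2625, b = -4.1125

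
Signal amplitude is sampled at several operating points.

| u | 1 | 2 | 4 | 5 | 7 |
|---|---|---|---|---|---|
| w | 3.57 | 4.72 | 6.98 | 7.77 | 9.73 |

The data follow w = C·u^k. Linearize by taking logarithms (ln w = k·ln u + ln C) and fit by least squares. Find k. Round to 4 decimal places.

Linearized form: ln w = k·ln u + ln C. From the 5 transformed points,
XᵀX = [[8.7791, 5.6348]; [5.6348, 5]], rhs = [11.4964, 9.0929]ᵀ  (here Σln u = 5.6348, Σ(ln u)² = 8.7791, Σln w = 9.0929, Σln u·ln w = 11.4964).
Δ = 8.7791·5 − (5.6348)² = 12.1448; k = (11.4964·5 − 5.6348·9.0929)/12.1448 = 0.51425, ln C = (8.7791·9.0929 − 5.6348·11.4964)/12.1448 = 1.23904.

k = 0.5143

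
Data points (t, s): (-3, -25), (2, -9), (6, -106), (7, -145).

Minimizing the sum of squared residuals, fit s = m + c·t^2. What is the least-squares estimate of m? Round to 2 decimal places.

Entries of XᵀX: Σ1 = 4, Σt^2 = 98, Σt^2·t^2 = 3794.
Moment sums: Σs = -285, Σt^2·s = -11182.
XᵀX·[m, c]ᵀ = Xᵀs becomes [[4, 98]; [98, 3794]]·[m, c]ᵀ = [-285, -11182]ᵀ.
Determinant 4·3794 − 98² = 5572.
m = ((-285)·3794 − 98·(-11182))/5572 = 1039/398; c = (4·(-11182) − 98·(-285))/5572 = -8399/2786.

m = 2.61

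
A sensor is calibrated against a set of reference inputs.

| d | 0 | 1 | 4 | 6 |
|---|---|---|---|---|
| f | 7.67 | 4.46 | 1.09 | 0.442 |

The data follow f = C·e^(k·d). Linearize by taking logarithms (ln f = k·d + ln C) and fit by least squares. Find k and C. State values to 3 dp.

Let Y = ln f. Fitting Y = k·d + ln C by least squares:
XᵀX = [[53.0000, 11.0000]; [11.0000, 4]], rhs = [-3.0588, 2.8022]ᵀ  (here Σd = 11.0000, Σ(d)² = 53.0000, Σln f = 2.8022, Σd·ln f = -3.0588).
Solving (det = 91.0000): k = -0.47318, ln C = 2.00180, so C = exp(2.00180) = 7.40234.

k = -0.473, C = 7.402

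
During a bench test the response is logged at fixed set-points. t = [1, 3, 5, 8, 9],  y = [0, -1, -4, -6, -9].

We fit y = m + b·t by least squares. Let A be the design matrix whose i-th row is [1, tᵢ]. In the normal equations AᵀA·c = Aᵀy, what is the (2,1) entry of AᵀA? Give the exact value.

26

Row 2 ↔ basis t, column 1 ↔ basis 1, so (AᵀA)_{2,1} = Σᵢ t = (1)·(1) + (3)·(1) + (5)·(1) + (8)·(1) + (9)·(1) = 26.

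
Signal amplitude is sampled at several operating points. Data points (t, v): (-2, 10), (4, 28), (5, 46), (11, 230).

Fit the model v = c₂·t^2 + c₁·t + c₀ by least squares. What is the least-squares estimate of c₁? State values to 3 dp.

c₁ = -0.856

From the data, Σt^2·t^2 = 15538, Σt^2·t = 1512, Σt^2 = 166, Σt·t = 166, Σt = 18, Σ1 = 4.
Right-hand side: Σt^2·v = 29468, Σt·v = 2852, Σv = 314.
Solving the 3×3 system (Gaussian elimination) gives c₂ = 83/42, c₁ = -1019/1190, c₀ = 1219/3570.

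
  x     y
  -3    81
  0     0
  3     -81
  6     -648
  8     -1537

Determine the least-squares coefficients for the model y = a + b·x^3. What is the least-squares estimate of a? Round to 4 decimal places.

With design matrix M, MᵀM = [[5, 728]; [728, 310258]] and Mᵀy = [-2185, -931286]ᵀ.
Eliminating b: 310258·(row 1) − 728·(row 2) gives 1021306·a = 310258·(-2185) − 728·(-931286) = 62478, so a = 2403/39281.
Then b = ((-931286) − 728·(2403/39281))/310258 = -1532875/510653.

a = 0.0612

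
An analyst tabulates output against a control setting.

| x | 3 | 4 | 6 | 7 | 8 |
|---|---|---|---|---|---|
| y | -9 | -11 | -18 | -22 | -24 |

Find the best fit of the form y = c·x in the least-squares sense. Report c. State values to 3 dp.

c = -3.017

From the data, Σx·x = 174.
Right-hand side: Σx·y = -525.
So MᵀM·[c]ᵀ = Mᵀy: [[174]]·[c]ᵀ = [-525]ᵀ.
Hence c = -525 / 174 ≈ -3.01724.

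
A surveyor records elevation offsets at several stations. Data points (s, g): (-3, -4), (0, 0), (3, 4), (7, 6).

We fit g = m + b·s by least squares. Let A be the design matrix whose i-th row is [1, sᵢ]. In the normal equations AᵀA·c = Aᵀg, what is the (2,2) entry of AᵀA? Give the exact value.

Row 2 ↔ basis s, column 2 ↔ basis s, so (AᵀA)_{2,2} = Σᵢ (s)·(s) = (-3)·(-3) + (0)·(0) + (3)·(3) + (7)·(7) = 67.

67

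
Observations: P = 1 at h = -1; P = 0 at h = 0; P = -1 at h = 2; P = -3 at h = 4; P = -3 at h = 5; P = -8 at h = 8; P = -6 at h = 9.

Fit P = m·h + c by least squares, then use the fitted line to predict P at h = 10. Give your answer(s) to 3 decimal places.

Sums needed: Σh·h = 191, Σh = 27, Σ1 = 7.
Right-hand side: Σh·P = -148, ΣP = -20.
Normal equations: [[191, 27]; [27, 7]]·[m, c]ᵀ = [-148, -20]ᵀ.
det = 191·7 − 27² = 608.
m = ((-148)·7 − 27·(-20))/608 = -31/38; c = (191·(-20) − 27·(-148))/608 = 11/38.
At h = 10: P̂ = (-31/38)·(10) + (11/38)·(1) = -299/38.

P̂ = -7.868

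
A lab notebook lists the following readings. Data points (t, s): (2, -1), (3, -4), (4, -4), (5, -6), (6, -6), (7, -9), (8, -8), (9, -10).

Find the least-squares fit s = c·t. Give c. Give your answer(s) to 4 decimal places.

c = -1.1021

Setting ∂/∂c … = 0 gives: 284·c = -313.
(Σt·t = 284, Σt·s = -313.)
Hence c = -313 / 284 ≈ -1.10211.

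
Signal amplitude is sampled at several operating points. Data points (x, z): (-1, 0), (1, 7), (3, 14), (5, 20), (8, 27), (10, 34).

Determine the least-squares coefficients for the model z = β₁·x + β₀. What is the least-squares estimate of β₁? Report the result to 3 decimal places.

From the data, Σx·x = 200, Σx = 26, Σ1 = 6.
For Mᵀz: Σx·z = 705, Σz = 102.
So MᵀM·[β₁, β₀]ᵀ = Mᵀz: [[200, 26]; [26, 6]]·[β₁, β₀]ᵀ = [705, 102]ᵀ.
Determinant 200·6 − 26² = 524.
β₁ = (705·6 − 26·102)/524 = 789/262; β₀ = (200·102 − 26·705)/524 = 1035/262.

β₁ = 3.011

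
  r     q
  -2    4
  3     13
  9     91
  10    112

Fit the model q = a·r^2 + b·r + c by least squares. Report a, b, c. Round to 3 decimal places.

AᵀA·[a, b, c]ᵀ = Aᵀq reads: 16658·a + 1748·b + 194·c = 18704;  1748·a + 194·b + 20·c = 1970;  194·a + 20·b + 4·c = 220.
(Σr^2·r^2 = 16658, Σr^2·r = 1748, Σr^2 = 194, Σr·r = 194, Σr = 20, Σ1 = 4, Σr^2·q = 18704, Σr·q = 1970, Σq = 220.)
Solving the 3×3 system (Gaussian elimination) gives a = 4352/4229, b = 3121/4229, c = 5918/4229.

a = 1.029, b = 0.738, c = 1.399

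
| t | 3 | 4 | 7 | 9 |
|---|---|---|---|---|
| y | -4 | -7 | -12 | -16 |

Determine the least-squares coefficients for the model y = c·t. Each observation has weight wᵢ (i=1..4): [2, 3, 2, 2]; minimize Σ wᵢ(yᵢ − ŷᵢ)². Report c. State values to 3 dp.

The normal system XᵀWX·[c]ᵀ = XᵀWy is [[326]]·[c]ᵀ = [-564]ᵀ.
c = (-564)/326 = -1.73006.

c = -1.730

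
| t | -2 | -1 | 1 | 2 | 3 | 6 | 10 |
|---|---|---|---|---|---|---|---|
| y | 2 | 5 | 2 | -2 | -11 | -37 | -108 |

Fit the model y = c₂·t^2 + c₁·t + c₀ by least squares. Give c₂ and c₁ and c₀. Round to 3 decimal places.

c₂ = -0.998, c₁ = -1.167, c₀ = 3.987

With design matrix M, MᵀM = [[11411, 1243, 155]; [1243, 155, 19]; [155, 19, 7]] and Mᵀy = [-12224, -1346, -149]ᵀ.
Solving the 3×3 system (Gaussian elimination) gives c₂ = -65113/65226, c₁ = -152249/130452, c₀ = 173353/43484.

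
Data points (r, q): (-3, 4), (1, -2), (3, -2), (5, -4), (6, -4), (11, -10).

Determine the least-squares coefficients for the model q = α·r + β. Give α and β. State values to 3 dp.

α = -0.931, β = 0.567

Compute the Gram sums: Σr·r = 201, Σr = 23, Σ1 = 6.
And Σr·q = -174, Σq = -18.
Normal equations: [[201, 23]; [23, 6]]·[α, β]ᵀ = [-174, -18]ᵀ.
det = 201·6 − 23² = 677.
α = ((-174)·6 − 23·(-18))/677 = -630/677; β = (201·(-18) − 23·(-174))/677 = 384/677.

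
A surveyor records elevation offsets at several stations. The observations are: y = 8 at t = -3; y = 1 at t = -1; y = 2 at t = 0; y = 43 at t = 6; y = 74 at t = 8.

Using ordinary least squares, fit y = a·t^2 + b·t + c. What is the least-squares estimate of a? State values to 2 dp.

The normal equations are: 5474·a + 700·b + 110·c = 6357;  700·a + 110·b + 10·c = 825;  110·a + 10·b + 5·c = 128.
(Σt^2·t^2 = 5474, Σt^2·t = 700, Σt^2 = 110, Σt·t = 110, Σt = 10, Σ1 = 5, Σt^2·y = 6357, Σt·y = 825, Σy = 128.)
Inverting the 3×3 Gram matrix, [a, b, c]ᵀ = [1519/1482, 6341/7410, 1654/1235]ᵀ.

a = 1.02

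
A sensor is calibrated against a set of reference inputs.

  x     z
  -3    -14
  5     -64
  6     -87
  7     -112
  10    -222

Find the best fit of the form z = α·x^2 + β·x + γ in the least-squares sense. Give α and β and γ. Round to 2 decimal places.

Sums needed: Σx^2·x^2 = 14403, Σx^2·x = 1657, Σx^2 = 219, Σx·x = 219, Σx = 25, Σ1 = 5.
Right-hand side: Σx^2·z = -32546, Σx·z = -3804, Σz = -499.
So MᵀM·[α, β, γ]ᵀ = Mᵀz: [[14403, 1657, 219]; [1657, 219, 25]; [219, 25, 5]]·[α, β, γ]ᵀ = [-32546, -3804, -499]ᵀ.
Solving the 3×3 system (Gaussian elimination) gives α = -336479/170464, β = -362087/170464, γ = -116023/42616.

α = -1.97, β = -2.12, γ = -2.72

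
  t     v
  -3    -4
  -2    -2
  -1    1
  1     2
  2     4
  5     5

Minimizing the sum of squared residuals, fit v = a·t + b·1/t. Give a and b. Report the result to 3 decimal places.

Sums needed: Σt·t = 44, Σt·1/t = 6, Σ1/t·1/t = 1193/450.
For Mᵀv: Σt·v = 50, Σ1/t·v = 19/3.
Normal equations: [[44, 6]; [6, 1193/450]]·[a, b]ᵀ = [50, 19/3]ᵀ.
Eliminating b: (1193/450)·(row 1) − 6·(row 2) gives (18146/225)·a = (1193/450)·50 − 6·(19/3) = 851/9, so a = 21275/18146.
Then b = ((19/3) − 6·(21275/18146))/(1193/450) = -2400/9073.

a = 1.172, b = -0.265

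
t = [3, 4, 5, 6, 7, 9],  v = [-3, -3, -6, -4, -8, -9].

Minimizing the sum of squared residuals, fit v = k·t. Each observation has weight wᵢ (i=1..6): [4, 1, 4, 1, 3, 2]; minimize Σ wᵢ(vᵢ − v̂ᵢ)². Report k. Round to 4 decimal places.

The normal equations are: 497·k = -522.
Hence k = -522 / 497 ≈ -1.0503.

k = -1.0503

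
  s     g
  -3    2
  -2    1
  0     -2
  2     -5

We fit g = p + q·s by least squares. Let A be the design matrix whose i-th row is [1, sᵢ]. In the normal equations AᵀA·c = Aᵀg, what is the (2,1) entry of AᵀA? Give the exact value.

Row 2 ↔ basis s, column 1 ↔ basis 1, so (AᵀA)_{2,1} = Σᵢ s = (-3)·(1) + (-2)·(1) + (0)·(1) + (2)·(1) = -3.

-3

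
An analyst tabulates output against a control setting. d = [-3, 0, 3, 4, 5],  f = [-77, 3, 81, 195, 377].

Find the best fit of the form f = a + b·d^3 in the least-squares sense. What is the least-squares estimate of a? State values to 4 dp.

a = 2.7221

Forming AᵀA = [[5, 189]; [189, 21179]] and Aᵀf = [579, 63871]ᵀ gives AᵀA·[a, b]ᵀ = Aᵀf.
det = 5·21179 − 189² = 70174.
a = (579·21179 − 189·63871)/70174 = 7347/2699; b = (5·63871 − 189·579)/70174 = 8074/2699.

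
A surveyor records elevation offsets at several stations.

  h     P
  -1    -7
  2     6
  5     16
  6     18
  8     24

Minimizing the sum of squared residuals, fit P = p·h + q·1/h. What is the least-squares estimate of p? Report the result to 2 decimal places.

XᵀX·[p, q]ᵀ = XᵀP reads: 130·p + 5·q = 399;  5·p + (19201/14400)·q = 96/5.
(Σh·h = 130, Σh·1/h = 5, Σ1/h·1/h = 19201/14400, Σh·P = 399, Σ1/h·P = 96/5.)
Δ = 130·(19201/14400) − 5² = 213613/1440.
p = (399·(19201/14400) − 5·(96/5))/(213613/1440) = 6278799/2136130; q = (130·(96/5) − 5·399)/(213613/1440) = 721440/213613.

p = 2.94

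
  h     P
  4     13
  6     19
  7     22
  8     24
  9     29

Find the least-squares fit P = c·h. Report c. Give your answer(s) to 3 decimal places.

c = 3.142

From the data, Σh·h = 246.
For XᵀP: Σh·P = 773.
So XᵀX·[c]ᵀ = XᵀP: [[246]]·[c]ᵀ = [773]ᵀ.
c = 773/246 = 3.14228.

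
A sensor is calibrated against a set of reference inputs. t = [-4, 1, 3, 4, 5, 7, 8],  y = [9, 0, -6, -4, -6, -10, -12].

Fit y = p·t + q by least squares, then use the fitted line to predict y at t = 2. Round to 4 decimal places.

ŷ = -1.7076

With design matrix X, XᵀX = [[180, 24]; [24, 7]] and Xᵀy = [-266, -29]ᵀ.
Eliminating q: 7·(row 1) − 24·(row 2) gives 684·p = 7·(-266) − 24·(-29) = -1166, so p = -583/342.
Then q = ((-29) − 24·(-583/342))/7 = 97/57.
At t = 2: ŷ = (-583/342)·(2) + (97/57)·(1) = -292/171.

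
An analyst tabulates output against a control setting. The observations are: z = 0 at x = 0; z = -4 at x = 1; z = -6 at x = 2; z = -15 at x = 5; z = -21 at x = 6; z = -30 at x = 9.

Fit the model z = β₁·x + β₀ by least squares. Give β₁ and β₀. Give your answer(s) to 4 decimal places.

Normal-equation sums: Σx·x = 147, Σx = 23, Σ1 = 6.
Moment sums: Σx·z = -487, Σz = -76.
Eliminating β₀: 6·(row 1) − 23·(row 2) gives 353·β₁ = 6·(-487) − 23·(-76) = -1174, so β₁ = -1174/353.
Then β₀ = ((-76) − 23·(-1174/353))/6 = 29/353.

β₁ = -3.3258, β₀ = 0.0822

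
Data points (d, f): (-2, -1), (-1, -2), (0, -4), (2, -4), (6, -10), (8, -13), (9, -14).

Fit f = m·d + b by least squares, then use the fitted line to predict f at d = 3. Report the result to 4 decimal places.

f̂ = -6.6879

Compute the Gram sums: Σd·d = 190, Σd = 22, Σ1 = 7.
For Xᵀf: Σd·f = -294, Σf = -48.
Normal equations: [[190, 22]; [22, 7]]·[m, b]ᵀ = [-294, -48]ᵀ.
det = 190·7 − 22² = 846.
m = ((-294)·7 − 22·(-48))/846 = -167/141; b = (190·(-48) − 22·(-294))/846 = -442/141.
At d = 3: f̂ = (-167/141)·(3) + (-442/141)·(1) = -943/141.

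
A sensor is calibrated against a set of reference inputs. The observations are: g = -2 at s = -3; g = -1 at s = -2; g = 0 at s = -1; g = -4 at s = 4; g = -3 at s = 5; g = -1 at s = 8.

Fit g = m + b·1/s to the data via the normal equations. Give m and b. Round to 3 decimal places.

m = -2.328, b = -2.358

Normal-equation sums: Σ1 = 6, Σ1/s = -151/120, Σ1/s·1/s = 21301/14400.
Right-hand side: Σg = -11, Σ1/s·g = -67/120.
So XᵀX·[m, b]ᵀ = Xᵀg: [[6, -151/120]; [-151/120, 21301/14400]]·[m, b]ᵀ = [-11, -67/120]ᵀ.
det = 6·(21301/14400) − (-151/120)² = 21001/2880.
m = ((-11)·(21301/14400) − (-151/120)·(-67/120))/(21001/2880) = -244428/105005; b = (6·(-67/120) − (-151/120)·(-11))/(21001/2880) = -49512/21001.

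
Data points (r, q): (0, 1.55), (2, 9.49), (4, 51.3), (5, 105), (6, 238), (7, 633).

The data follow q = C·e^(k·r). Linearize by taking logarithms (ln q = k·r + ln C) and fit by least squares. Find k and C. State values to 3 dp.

k = 0.844, C = 1.634

Taking logs, ln q = k·r + ln C, so regress ln q on r.
XᵀX = [[130.0000, 24.0000]; [24.0000, 6]], rhs = [121.5080, 23.2029]ᵀ  (here Σr = 24.0000, Σ(r)² = 130.0000, Σln q = 23.2029, Σr·ln q = 121.5080).
Slope k = (n·Σr·ln q − Σr·Σln q)/(n·Σ(r)² − (Σr)²) = (6·121.5080 − 24.0000·23.2029)/204.0000 = 0.84401; ln C = (Σln q − k·Σr)/n = 0.49110, so C = exp(0.49110) = 1.63411.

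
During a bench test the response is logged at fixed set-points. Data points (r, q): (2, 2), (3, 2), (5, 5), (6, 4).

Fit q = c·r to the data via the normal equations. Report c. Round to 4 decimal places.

c = 0.7973

Setting ∂/∂c … = 0 gives: 74·c = 59.
Hence c = 59 / 74 ≈ 0.797297.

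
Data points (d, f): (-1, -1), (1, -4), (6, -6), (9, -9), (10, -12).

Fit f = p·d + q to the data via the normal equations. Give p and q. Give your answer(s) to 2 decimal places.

Entries of AᵀA: Σd·d = 219, Σd = 25, Σ1 = 5.
And Σd·f = -240, Σf = -32.
det = 219·5 − 25² = 470.
p = ((-240)·5 − 25·(-32))/470 = -40/47; q = (219·(-32) − 25·(-240))/470 = -504/235.

p = -0.85, q = -2.14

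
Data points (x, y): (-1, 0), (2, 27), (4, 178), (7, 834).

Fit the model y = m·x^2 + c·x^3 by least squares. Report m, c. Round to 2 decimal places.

Normal-equation sums: Σx^2·x^2 = 2674, Σx^2·x^3 = 17862, Σx^3·x^3 = 121810.
For Aᵀy: Σx^2·y = 43822, Σx^3·y = 297670.
So AᵀA·[m, c]ᵀ = Aᵀy: [[2674, 17862]; [17862, 121810]]·[m, c]ᵀ = [43822, 297670]ᵀ.
Eliminating c: 121810·(row 1) − 17862·(row 2) gives 6668896·m = 121810·43822 − 17862·297670 = 20976280, so m = 201695/64124.
Then c = (297670 − 17862·(201695/64124))/121810 = 1652627/833612.

m = 3.15, c = 1.98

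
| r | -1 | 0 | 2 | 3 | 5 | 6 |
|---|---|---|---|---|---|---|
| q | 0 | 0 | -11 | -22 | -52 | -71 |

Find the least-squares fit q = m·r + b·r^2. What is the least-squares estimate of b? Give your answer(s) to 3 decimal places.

b = -1.583

The normal equations are: 75·m + 375·b = -774;  375·m + 2019·b = -4098.
(Σr·r = 75, Σr·r^2 = 375, Σr^2·r^2 = 2019, Σr·q = -774, Σr^2·q = -4098.)
det = 75·2019 − 375² = 10800.
m = ((-774)·2019 − 375·(-4098))/10800 = -721/300; b = (75·(-4098) − 375·(-774))/10800 = -19/12.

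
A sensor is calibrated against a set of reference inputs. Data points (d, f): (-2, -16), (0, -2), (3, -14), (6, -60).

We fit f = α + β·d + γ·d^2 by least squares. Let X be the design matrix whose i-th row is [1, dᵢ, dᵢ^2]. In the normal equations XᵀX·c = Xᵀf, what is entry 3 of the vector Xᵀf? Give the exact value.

-2350

Entry 3 ↔ basis d^2, so (Xᵀf)_{3} = Σᵢ (d^2)·fᵢ = (4)·(-16) + (0)·(-2) + (9)·(-14) + (36)·(-60) = -2350.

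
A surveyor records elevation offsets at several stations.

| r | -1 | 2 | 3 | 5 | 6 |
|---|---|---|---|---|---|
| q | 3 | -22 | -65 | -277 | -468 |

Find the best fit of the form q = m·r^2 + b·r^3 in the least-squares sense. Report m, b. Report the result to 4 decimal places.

The normal system AᵀA·[m, b]ᵀ = Aᵀq is [[2019, 11175]; [11175, 63075]]·[m, b]ᵀ = [-24443, -137647]ᵀ.
det = 2019·63075 − 11175² = 2467800.
m = ((-24443)·63075 − 11175·(-137647))/2467800 = -655/457; b = (2019·(-137647) − 11175·(-24443))/2467800 = -66094/34275.

m = -1.4333, b = -1.9283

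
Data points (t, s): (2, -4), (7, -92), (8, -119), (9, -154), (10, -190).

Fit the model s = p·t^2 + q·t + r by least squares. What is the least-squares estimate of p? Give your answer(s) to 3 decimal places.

p = -1.937

Setting ∂/∂p … = 0 gives: 23074·p + 2592·q + 298·r = -43614;  2592·p + 298·q + 36·r = -4890;  298·p + 36·q + 5·r = -559.
Solving the 3×3 system (Gaussian elimination) gives p = -16652/8599, q = -165/8599, r = 32279/8599.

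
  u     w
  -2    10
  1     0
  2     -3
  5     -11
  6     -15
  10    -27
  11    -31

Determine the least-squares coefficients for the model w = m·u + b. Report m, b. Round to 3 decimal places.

Forming AᵀA = [[291, 33]; [33, 7]] and Aᵀw = [-782, -77]ᵀ gives AᵀA·[m, b]ᵀ = Aᵀw.
det = 291·7 − 33² = 948.
m = ((-782)·7 − 33·(-77))/948 = -2933/948; b = (291·(-77) − 33·(-782))/948 = 1133/316.

m = -3.094, b = 3.585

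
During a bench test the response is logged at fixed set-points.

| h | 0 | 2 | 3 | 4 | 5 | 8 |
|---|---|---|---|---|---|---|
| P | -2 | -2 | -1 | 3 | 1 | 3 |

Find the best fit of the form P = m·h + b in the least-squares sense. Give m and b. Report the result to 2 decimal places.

The normal equations are: 118·m + 22·b = 34;  22·m + 6·b = 2.
(Σh·h = 118, Σh = 22, Σ1 = 6, Σh·P = 34, ΣP = 2.)
Eliminating b: 6·(row 1) − 22·(row 2) gives 224·m = 6·34 − 22·2 = 160, so m = 5/7.
Then b = (2 − 22·(5/7))/6 = -16/7.

m = 0.71, b = -2.29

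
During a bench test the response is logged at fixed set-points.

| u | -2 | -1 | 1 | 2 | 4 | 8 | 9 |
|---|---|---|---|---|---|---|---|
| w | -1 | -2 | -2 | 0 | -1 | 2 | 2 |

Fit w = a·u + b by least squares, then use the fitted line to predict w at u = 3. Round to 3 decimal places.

ŵ = -0.286

From the data, Σu·u = 171, Σu = 21, Σ1 = 7.
And Σu·w = 32, Σw = -2.
Normal equations: [[171, 21]; [21, 7]]·[a, b]ᵀ = [32, -2]ᵀ.
Determinant 171·7 − 21² = 756.
a = (32·7 − 21·(-2))/756 = 19/54; b = (171·(-2) − 21·32)/756 = -169/126.
At u = 3: ŵ = (19/54)·(3) + (-169/126)·(1) = -2/7.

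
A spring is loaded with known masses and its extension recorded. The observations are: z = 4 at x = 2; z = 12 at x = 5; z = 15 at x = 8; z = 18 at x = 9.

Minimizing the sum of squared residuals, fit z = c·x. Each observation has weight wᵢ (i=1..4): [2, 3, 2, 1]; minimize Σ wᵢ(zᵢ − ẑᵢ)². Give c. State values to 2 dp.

From the data, Σwᵢ·x·x = 292.
For AᵀWz: Σwᵢ·x·z = 598.
AᵀWA·[c]ᵀ = AᵀWz becomes [[292]]·[c]ᵀ = [598]ᵀ.
Hence c = 598 / 292 ≈ 2.04795.

c = 2.05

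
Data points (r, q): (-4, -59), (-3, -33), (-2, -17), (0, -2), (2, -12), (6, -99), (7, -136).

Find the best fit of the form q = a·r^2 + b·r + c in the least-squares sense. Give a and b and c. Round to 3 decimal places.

a = -2.989, b = 1.795, c = -2.289

Setting ∂/∂a … = 0 gives: 4066·a + 468·b + 118·c = -11585;  468·a + 118·b + 6·c = -1201;  118·a + 6·b + 7·c = -358.
Solving the 3×3 system (Gaussian elimination) gives a = -1044227/349314, b = 208953/116438, c = -57110/24951.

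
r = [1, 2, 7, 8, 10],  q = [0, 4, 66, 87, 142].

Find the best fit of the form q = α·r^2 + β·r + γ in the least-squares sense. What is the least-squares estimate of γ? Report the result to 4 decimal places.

γ = 0.9154

Entries of XᵀX: Σr^2·r^2 = 16514, Σr^2·r = 1864, Σr^2 = 218, Σr·r = 218, Σr = 28, Σ1 = 5.
Moment sums: Σr^2·q = 23018, Σr·q = 2586, Σq = 299.
Normal equations: [[16514, 1864, 218]; [1864, 218, 28]; [218, 28, 5]]·[α, β, γ]ᵀ = [23018, 2586, 299]ᵀ.
Solving the 3×3 system (Gaussian elimination) gives α = 10222/6357, β = -4247/2119, γ = 5819/6357.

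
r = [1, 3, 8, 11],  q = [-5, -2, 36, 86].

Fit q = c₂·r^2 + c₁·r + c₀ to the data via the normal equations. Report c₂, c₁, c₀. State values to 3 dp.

c₂ = 1.040, c₁ = -3.477, c₀ = -1.970

Entries of MᵀM: Σr^2·r^2 = 18819, Σr^2·r = 1871, Σr^2 = 195, Σr·r = 195, Σr = 23, Σ1 = 4.
Right-hand side: Σr^2·q = 12687, Σr·q = 1223, Σq = 115.
So MᵀM·[c₂, c₁, c₀]ᵀ = Mᵀq: [[18819, 1871, 195]; [1871, 195, 23]; [195, 23, 4]]·[c₂, c₁, c₀]ᵀ = [12687, 1223, 115]ᵀ.
Row-reducing yields c₂ = 4629/4450, c₁ = -15471/4450, c₀ = -4384/2225.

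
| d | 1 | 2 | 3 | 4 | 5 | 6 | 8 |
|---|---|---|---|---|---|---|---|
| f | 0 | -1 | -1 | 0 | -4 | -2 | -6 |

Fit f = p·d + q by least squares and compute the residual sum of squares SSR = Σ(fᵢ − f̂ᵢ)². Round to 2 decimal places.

SSR = 9.09

From the data, Σd·d = 155, Σd = 29, Σ1 = 7.
For Xᵀf: Σd·f = -85, Σf = -14.
So XᵀX·[p, q]ᵀ = Xᵀf: [[155, 29]; [29, 7]]·[p, q]ᵀ = [-85, -14]ᵀ.
det = 155·7 − 29² = 244.
p = ((-85)·7 − 29·(-14))/244 = -189/244; q = (155·(-14) − 29·(-85))/244 = 295/244.
Residuals: -53/122, -161/244, 7/61, 461/244, -163/122, 351/244, -247/244; SSR = 2217/244.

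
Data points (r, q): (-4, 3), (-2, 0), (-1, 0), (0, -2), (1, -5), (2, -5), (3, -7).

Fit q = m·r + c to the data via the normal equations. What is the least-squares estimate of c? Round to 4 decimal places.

Entries of MᵀM: Σr·r = 35, Σr = -1, Σ1 = 7.
Right-hand side: Σr·q = -48, Σq = -16.
Δ = 35·7 − (-1)² = 244.
m = ((-48)·7 − (-1)·(-16))/244 = -88/61; c = (35·(-16) − (-1)·(-48))/244 = -152/61.

c = -2.4918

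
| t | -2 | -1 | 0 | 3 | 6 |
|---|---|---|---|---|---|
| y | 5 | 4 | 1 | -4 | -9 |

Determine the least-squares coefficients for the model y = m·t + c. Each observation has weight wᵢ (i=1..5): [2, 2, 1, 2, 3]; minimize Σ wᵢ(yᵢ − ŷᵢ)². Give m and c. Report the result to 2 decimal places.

Entries of XᵀWX: Σwᵢ·t·t = 136, Σwᵢ·t = 18, Σwᵢ·1 = 10.
For XᵀWy: Σwᵢ·t·y = -214, Σwᵢ·y = -16.
Normal equations: [[136, 18]; [18, 10]]·[m, c]ᵀ = [-214, -16]ᵀ.
Δ = 136·10 − 18² = 1036.
m = ((-214)·10 − 18·(-16))/1036 = -463/259; c = (136·(-16) − 18·(-214))/1036 = 419/259.

m = -1.79, c = 1.62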